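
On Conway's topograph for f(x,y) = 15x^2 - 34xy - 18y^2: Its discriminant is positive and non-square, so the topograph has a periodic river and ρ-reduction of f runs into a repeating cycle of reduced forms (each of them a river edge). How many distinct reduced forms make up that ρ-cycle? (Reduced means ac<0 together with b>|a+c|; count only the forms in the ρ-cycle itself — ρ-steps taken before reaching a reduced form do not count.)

D = 2236, ⌊√D⌋ = 47
descent: ρ → (-18,34,15)  [lands on river]
river: ρ → (15,26,-26)
river: ρ → (-26,26,15)
river: ρ → (15,34,-18)
river: ρ → (-18,38,11)
river: ρ → (11,28,-33)
river: ρ → (-33,38,6)
river: ρ → (6,46,-5)
river: ρ → (-5,44,15)
river: ρ → (15,46,-2)
river: ρ → (-2,46,15)
river: ρ → (15,44,-5)
river: ρ → (-5,46,6)
river: ρ → (6,38,-33)
river: ρ → (-33,28,11)
river: ρ → (11,38,-18)
ρ-cycle length = 16 (tail of 1 descent step not counted)

16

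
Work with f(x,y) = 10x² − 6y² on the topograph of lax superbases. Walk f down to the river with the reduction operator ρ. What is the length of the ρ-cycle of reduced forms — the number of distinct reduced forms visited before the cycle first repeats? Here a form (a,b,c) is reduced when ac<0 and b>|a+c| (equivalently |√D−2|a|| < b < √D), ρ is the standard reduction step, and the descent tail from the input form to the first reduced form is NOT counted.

D = 240, ⌊√D⌋ = 15
descent: ρ → (-6,12,4)  [lands on river]
river: ρ → (4,12,-6)
ρ-cycle length = 2 (tail of 1 descent step not counted)

2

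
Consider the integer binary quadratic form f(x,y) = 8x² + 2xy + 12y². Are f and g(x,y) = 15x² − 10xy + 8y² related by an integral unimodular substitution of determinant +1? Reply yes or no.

D₁ = -380, D₂ = -380
f: reduced (well bottom): (8,2,12) with a≤c, −a<b≤a
g: flip: (15,-10,8)→(8,10,15)
g: translate: b→-6 (≡10 mod 16), so (8,10,15)→(8,-6,13)
g: reduced (well bottom): (8,-6,13) with a≤c, −a<b≤a
reduced forms (8, 2, 12) vs (8, -6, 13) ⇒ inequivalent

no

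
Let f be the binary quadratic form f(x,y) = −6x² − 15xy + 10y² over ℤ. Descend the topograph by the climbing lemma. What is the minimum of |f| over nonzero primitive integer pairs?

descent: ρ → (10,15,-6)  [lands on river]
river: ρ → (-6,21,1)
river: ρ → (1,21,-6)
river: ρ → (-6,15,10)
river: ρ → (10,5,-11)
river: ρ → (-11,17,4)
river: ρ → (4,15,-15)
river: ρ → (-15,15,4)
river: ρ → (4,17,-11)
river: ρ → (-11,5,10)
closes: descent 1, river 10
min |a| on river = 1

1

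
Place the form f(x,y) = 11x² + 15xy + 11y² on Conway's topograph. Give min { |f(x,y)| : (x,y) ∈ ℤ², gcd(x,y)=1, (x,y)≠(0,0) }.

translate: b→-7 (≡15 mod 22), so (11,15,11)→(11,-7,7)
flip: (11,-7,7)→(7,7,11)
reduced (well bottom): (7,7,11) with a≤c, −a<b≤a
well minimum = a = 7

7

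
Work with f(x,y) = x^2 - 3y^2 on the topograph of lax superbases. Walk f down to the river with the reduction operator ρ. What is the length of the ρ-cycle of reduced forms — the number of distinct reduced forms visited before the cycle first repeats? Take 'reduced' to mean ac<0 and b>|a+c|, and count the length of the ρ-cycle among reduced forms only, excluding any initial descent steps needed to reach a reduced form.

D = 12, ⌊√D⌋ = 3
descent: ρ → (-3,0,1)
descent: ρ → (1,2,-2)  [lands on river]
river: ρ → (-2,2,1)
ρ-cycle length = 2 (tail of 2 descent steps not counted)

2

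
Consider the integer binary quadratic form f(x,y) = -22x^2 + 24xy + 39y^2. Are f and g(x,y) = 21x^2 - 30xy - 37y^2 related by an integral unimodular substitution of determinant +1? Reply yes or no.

D₁ = 4008, D₂ = 4008
river cycle of f (length 20): (39, 54, -7), (-7, 58, 23), (23, 34, -31), (-31, 28, 26), (26, 24, -33), (-33, 42, 17), (17, 60, -6), (-6, 60, 17), (17, 42, -33), (-33, 24, 26), … (10 more)
river cycle of g (length 20): (-37, 30, 21), (21, 54, -13), (-13, 50, 29), (29, 8, -34), (-34, 60, 3), (3, 60, -34), (-34, 8, 29), (29, 50, -13), (-13, 54, 21), (21, 30, -37), … (10 more)
cycles differ ⇒ inequivalent

no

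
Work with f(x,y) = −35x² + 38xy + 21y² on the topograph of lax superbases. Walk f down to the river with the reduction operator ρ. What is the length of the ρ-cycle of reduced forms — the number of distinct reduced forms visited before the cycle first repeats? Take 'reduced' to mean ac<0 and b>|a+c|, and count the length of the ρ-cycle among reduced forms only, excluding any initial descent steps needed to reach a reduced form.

D = 4384, ⌊√D⌋ = 66
river: ρ → (21,46,-27)
river: ρ → (-27,62,5)
river: ρ → (5,58,-51)
river: ρ → (-51,44,12)
river: ρ → (12,52,-35)
river: ρ → (-35,18,29)
river: ρ → (29,40,-24)
river: ρ → (-24,56,13)
river: ρ → (13,48,-40)
river: ρ → (-40,32,21)
river: ρ → (21,52,-20)
river: ρ → (-20,28,45)
river: ρ → (45,62,-3)
river: ρ → (-3,64,24)
river: ρ → (24,32,-35)
river: ρ → (-35,38,21)
ρ-cycle length = 16 (tail of 0 descent steps not counted)

16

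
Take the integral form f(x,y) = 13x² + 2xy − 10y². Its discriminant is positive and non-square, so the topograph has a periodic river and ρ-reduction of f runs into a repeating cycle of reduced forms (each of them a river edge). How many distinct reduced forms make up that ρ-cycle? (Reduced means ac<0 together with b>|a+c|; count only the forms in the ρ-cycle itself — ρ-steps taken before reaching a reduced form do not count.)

D = 524, ⌊√D⌋ = 22
descent: ρ → (-10,18,5)  [lands on river]
river: ρ → (5,22,-2)
river: ρ → (-2,22,5)
river: ρ → (5,18,-10)
river: ρ → (-10,22,1)
river: ρ → (1,22,-10)
ρ-cycle length = 6 (tail of 1 descent step not counted)

6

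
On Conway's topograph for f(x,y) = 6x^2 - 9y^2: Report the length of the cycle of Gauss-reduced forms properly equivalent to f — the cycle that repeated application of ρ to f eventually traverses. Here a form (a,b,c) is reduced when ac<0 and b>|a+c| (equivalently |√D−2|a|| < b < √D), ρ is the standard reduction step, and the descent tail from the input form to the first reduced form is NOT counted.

D = 216, ⌊√D⌋ = 14
descent: ρ → (-9,0,6)
descent: ρ → (6,12,-3)  [lands on river]
river: ρ → (-3,12,6)
ρ-cycle length = 2 (tail of 2 descent steps not counted)

2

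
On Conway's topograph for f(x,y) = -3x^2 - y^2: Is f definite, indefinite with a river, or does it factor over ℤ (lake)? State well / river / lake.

D = b²−4ac = 0² − 4·(-3)·(-1) = -12
D < 0 ⇒ definite ⇒ every region one sign ⇒ single well

well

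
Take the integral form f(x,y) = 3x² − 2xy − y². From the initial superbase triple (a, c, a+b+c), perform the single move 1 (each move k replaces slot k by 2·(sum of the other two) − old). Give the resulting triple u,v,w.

start (3,-1,0) = (f(1,0),f(0,1),f(1,1))
replace slot 1: 2·((-1)+0) − 3 = -5 → (-5,-1,0)

-5,-1,0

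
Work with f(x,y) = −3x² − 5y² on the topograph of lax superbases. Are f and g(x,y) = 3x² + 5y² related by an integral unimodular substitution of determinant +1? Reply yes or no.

D₁ = -60, D₂ = -60
f is negative-definite; reduce −f:
−f: reduced (well bottom): (3,0,5) with a≤c, −a<b≤a
flip sign back: reduced form of f is (-3,0,-5)
g: reduced (well bottom): (3,0,5) with a≤c, −a<b≤a
reduced forms (-3, 0, -5) vs (3, 0, 5) ⇒ inequivalent

no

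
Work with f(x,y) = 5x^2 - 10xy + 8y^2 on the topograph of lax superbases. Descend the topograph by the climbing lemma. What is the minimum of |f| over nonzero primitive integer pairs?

translate: b→0 (≡-10 mod 10), so (5,-10,8)→(5,0,3)
flip: (5,0,3)→(3,0,5)
reduced (well bottom): (3,0,5) with a≤c, −a<b≤a
well minimum = a = 3

3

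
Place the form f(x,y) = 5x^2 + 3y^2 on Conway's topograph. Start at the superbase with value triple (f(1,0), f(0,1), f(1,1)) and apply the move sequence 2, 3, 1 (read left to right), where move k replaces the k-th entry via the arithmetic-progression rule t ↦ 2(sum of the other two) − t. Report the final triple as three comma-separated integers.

start (5,3,8) = (f(1,0),f(0,1),f(1,1))
replace slot 2: 2·(5+8) − 3 = 23 → (5,23,8)
replace slot 3: 2·(5+23) − 8 = 48 → (5,23,48)
replace slot 1: 2·(23+48) − 5 = 137 → (137,23,48)

137,23,48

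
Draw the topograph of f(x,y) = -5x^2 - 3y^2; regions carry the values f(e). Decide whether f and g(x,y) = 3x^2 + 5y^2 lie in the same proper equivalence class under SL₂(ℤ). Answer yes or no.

D₁ = -60, D₂ = -60
f is negative-definite; reduce −f:
−f: flip: (5,0,3)→(3,0,5)
−f: reduced (well bottom): (3,0,5) with a≤c, −a<b≤a
flip sign back: reduced form of f is (-3,0,-5)
g: reduced (well bottom): (3,0,5) with a≤c, −a<b≤a
reduced forms (-3, 0, -5) vs (3, 0, 5) ⇒ inequivalent

no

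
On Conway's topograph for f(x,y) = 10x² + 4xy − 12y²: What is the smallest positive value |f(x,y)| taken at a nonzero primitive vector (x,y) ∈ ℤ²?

river: ρ → (-12,20,2)
river: ρ → (2,20,-12)
river: ρ → (-12,4,10)
river: ρ → (10,16,-6)
river: ρ → (-6,20,4)
river: ρ → (4,20,-6)
river: ρ → (-6,16,10)
river: ρ → (10,4,-12)
closes: descent 0, river 8
min |a| on river = 2

2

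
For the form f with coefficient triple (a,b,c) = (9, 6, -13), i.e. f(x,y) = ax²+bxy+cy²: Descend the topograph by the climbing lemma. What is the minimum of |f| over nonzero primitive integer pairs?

river: ρ → (-13,20,2)
river: ρ → (2,20,-13)
river: ρ → (-13,6,9)
river: ρ → (9,12,-10)
river: ρ → (-10,8,11)
river: ρ → (11,14,-7)
river: ρ → (-7,14,11)
river: ρ → (11,8,-10)
river: ρ → (-10,12,9)
river: ρ → (9,6,-13)
closes: descent 0, river 10
min |a| on river = 2

2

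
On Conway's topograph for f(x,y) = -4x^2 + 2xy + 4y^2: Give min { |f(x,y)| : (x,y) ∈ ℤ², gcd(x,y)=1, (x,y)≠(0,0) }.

river: ρ → (4,6,-2)
river: ρ → (-2,6,4)
river: ρ → (4,2,-4)
river: ρ → (-4,6,2)
river: ρ → (2,6,-4)
river: ρ → (-4,2,4)
closes: descent 0, river 6
min |a| on river = 2

2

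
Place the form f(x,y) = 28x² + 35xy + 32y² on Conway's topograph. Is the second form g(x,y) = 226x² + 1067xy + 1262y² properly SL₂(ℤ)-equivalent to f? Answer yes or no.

D₁ = -2359, D₂ = -2359
f: translate: b→-21 (≡35 mod 56), so (28,35,32)→(28,-21,25)
f: flip: (28,-21,25)→(25,21,28)
f: reduced (well bottom): (25,21,28) with a≤c, −a<b≤a
g: translate: b→163 (≡1067 mod 452), so (226,1067,1262)→(226,163,32)
g: flip: (226,163,32)→(32,-163,226)
g: translate: b→29 (≡-163 mod 64), so (32,-163,226)→(32,29,25)
g: flip: (32,29,25)→(25,-29,32)
g: translate: b→21 (≡-29 mod 50), so (25,-29,32)→(25,21,28)
g: reduced (well bottom): (25,21,28) with a≤c, −a<b≤a
reduced forms (25, 21, 28) vs (25, 21, 28) ⇒ equivalent

yes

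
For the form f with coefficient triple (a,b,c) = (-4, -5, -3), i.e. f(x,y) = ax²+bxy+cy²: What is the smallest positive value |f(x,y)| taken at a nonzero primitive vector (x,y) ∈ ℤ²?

translate: b→-3 (≡5 mod 8), so (4,5,3)→(4,-3,2)
flip: (4,-3,2)→(2,3,4)
translate: b→-1 (≡3 mod 4), so (2,3,4)→(2,-1,3)
reduced (well bottom): (2,-1,3) with a≤c, −a<b≤a
well minimum |f| = |-2| = 2 (negative-definite)

2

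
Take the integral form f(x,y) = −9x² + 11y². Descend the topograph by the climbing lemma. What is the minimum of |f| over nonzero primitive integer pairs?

descent: ρ → (11,0,-9)
descent: ρ → (-9,18,2)  [lands on river]
river: ρ → (2,18,-9)
closes: descent 2, river 2
min |a| on river = 2

2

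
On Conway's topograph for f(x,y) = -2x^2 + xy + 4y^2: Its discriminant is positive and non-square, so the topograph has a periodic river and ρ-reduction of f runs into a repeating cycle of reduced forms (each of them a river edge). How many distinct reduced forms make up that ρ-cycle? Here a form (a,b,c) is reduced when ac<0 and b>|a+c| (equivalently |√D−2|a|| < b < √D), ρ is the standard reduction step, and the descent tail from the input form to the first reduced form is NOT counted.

D = 33, ⌊√D⌋ = 5
descent: ρ → (4,-1,-2)
descent: ρ → (-2,5,1)  [lands on river]
river: ρ → (1,5,-2)
river: ρ → (-2,3,3)
river: ρ → (3,3,-2)
ρ-cycle length = 4 (tail of 2 descent steps not counted)

4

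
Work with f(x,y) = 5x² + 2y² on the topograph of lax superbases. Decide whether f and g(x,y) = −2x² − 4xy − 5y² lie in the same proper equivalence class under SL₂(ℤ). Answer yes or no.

D₁ = -40, D₂ = -24
discriminants differ ⇒ not SL₂(ℤ)-equivalent

no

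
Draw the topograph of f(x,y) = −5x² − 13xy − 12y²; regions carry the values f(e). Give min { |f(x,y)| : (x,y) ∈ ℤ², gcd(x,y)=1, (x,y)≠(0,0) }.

translate: b→3 (≡13 mod 10), so (5,13,12)→(5,3,4)
flip: (5,3,4)→(4,-3,5)
reduced (well bottom): (4,-3,5) with a≤c, −a<b≤a
well minimum |f| = |-4| = 4 (negative-definite)

4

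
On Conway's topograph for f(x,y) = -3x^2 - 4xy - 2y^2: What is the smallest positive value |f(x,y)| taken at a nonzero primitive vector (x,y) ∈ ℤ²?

translate: b→-2 (≡4 mod 6), so (3,4,2)→(3,-2,1)
flip: (3,-2,1)→(1,2,3)
translate: b→0 (≡2 mod 2), so (1,2,3)→(1,0,2)
reduced (well bottom): (1,0,2) with a≤c, −a<b≤a
well minimum |f| = |-1| = 1 (negative-definite)

1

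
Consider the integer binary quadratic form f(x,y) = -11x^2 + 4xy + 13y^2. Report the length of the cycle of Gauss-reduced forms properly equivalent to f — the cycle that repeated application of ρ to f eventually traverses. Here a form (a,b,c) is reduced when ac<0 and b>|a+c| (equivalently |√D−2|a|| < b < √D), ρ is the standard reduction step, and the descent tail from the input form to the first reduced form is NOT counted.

D = 588, ⌊√D⌋ = 24
river: ρ → (13,22,-2)
river: ρ → (-2,22,13)
river: ρ → (13,4,-11)
river: ρ → (-11,18,6)
river: ρ → (6,18,-11)
river: ρ → (-11,4,13)
ρ-cycle length = 6 (tail of 0 descent steps not counted)

6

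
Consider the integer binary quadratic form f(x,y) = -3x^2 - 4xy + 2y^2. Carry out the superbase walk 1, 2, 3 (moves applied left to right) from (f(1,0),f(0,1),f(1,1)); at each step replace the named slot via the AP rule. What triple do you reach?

start (-3,2,-5) = (f(1,0),f(0,1),f(1,1))
replace slot 1: 2·(2+(-5)) − (-3) = -3 → (-3,2,-5)
replace slot 2: 2·((-3)+(-5)) − 2 = -18 → (-3,-18,-5)
replace slot 3: 2·((-3)+(-18)) − (-5) = -37 → (-3,-18,-37)

-3,-18,-37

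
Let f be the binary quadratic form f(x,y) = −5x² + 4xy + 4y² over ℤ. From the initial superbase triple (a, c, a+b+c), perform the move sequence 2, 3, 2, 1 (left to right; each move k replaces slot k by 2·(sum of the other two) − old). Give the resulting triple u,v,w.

start (-5,4,3) = (f(1,0),f(0,1),f(1,1))
replace slot 2: 2·((-5)+3) − 4 = -8 → (-5,-8,3)
replace slot 3: 2·((-5)+(-8)) − 3 = -29 → (-5,-8,-29)
replace slot 2: 2·((-5)+(-29)) − (-8) = -60 → (-5,-60,-29)
replace slot 1: 2·((-60)+(-29)) − (-5) = -173 → (-173,-60,-29)

-173,-60,-29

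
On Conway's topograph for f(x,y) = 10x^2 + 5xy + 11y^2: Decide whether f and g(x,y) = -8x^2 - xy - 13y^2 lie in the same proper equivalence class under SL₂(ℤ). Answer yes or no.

D₁ = -415, D₂ = -415
f: reduced (well bottom): (10,5,11) with a≤c, −a<b≤a
g is negative-definite; reduce −g:
−g: reduced (well bottom): (8,1,13) with a≤c, −a<b≤a
flip sign back: reduced form of g is (-8,-1,-13)
reduced forms (10, 5, 11) vs (-8, -1, -13) ⇒ inequivalent

no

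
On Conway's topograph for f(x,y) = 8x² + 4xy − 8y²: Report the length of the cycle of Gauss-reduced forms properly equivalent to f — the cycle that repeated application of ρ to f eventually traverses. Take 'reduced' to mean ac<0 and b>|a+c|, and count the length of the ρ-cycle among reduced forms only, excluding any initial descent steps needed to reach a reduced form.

D = 272, ⌊√D⌋ = 16
river: ρ → (-8,12,4)
river: ρ → (4,12,-8)
river: ρ → (-8,4,8)
river: ρ → (8,12,-4)
river: ρ → (-4,12,8)
river: ρ → (8,4,-8)
ρ-cycle length = 6 (tail of 0 descent steps not counted)

6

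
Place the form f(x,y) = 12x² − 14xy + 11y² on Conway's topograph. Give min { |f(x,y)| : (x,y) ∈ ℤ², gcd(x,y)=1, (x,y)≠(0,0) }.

translate: b→10 (≡-14 mod 24), so (12,-14,11)→(12,10,9)
flip: (12,10,9)→(9,-10,12)
translate: b→8 (≡-10 mod 18), so (9,-10,12)→(9,8,11)
reduced (well bottom): (9,8,11) with a≤c, −a<b≤a
well minimum = a = 9

9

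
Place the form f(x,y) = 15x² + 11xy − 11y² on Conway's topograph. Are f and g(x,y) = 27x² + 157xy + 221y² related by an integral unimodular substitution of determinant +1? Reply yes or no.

D₁ = 781, D₂ = 781
river cycle of f (length 18): (-11, 11, 15), (15, 19, -7), (-7, 23, 9), (9, 13, -17), (-17, 21, 5), (5, 19, -21), (-21, 23, 3), (3, 25, -13), (-13, 27, 1), (1, 27, -13), … (8 more)
river cycle of g (length 18): (-7, 19, 15), (15, 11, -11), (-11, 11, 15), (15, 19, -7), (-7, 23, 9), (9, 13, -17), (-17, 21, 5), (5, 19, -21), (-21, 23, 3), (3, 25, -13), … (8 more)
cycles coincide ⇒ equivalent

yes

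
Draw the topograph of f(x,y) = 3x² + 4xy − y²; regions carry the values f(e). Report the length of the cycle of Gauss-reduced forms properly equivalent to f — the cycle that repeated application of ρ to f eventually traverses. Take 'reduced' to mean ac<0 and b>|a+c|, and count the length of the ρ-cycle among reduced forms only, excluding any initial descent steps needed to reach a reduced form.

D = 28, ⌊√D⌋ = 5
river: ρ → (-1,4,3)
river: ρ → (3,2,-2)
river: ρ → (-2,2,3)
river: ρ → (3,4,-1)
ρ-cycle length = 4 (tail of 0 descent steps not counted)

4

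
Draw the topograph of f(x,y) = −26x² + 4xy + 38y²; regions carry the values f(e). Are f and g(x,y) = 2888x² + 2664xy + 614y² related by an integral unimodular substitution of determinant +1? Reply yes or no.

D₁ = 3968, D₂ = 3968
river cycle of f (length 4): (-26, 56, 8), (8, 56, -26), (-26, 48, 16), (16, 48, -26)
river cycle of g (length 4): (16, 48, -26), (-26, 56, 8), (8, 56, -26), (-26, 48, 16)
cycles coincide ⇒ equivalent

yes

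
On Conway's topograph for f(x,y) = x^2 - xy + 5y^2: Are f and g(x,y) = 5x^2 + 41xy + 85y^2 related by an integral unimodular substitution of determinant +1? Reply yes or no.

D₁ = -19, D₂ = -19
f: translate: b→1 (≡-1 mod 2), so (1,-1,5)→(1,1,5)
f: reduced (well bottom): (1,1,5) with a≤c, −a<b≤a
g: translate: b→1 (≡41 mod 10), so (5,41,85)→(5,1,1)
g: flip: (5,1,1)→(1,-1,5)
g: translate: b→1 (≡-1 mod 2), so (1,-1,5)→(1,1,5)
g: reduced (well bottom): (1,1,5) with a≤c, −a<b≤a
reduced forms (1, 1, 5) vs (1, 1, 5) ⇒ equivalent

yes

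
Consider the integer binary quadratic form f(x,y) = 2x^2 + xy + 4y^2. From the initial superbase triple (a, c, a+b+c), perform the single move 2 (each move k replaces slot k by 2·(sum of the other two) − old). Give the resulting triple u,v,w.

start (2,4,7) = (f(1,0),f(0,1),f(1,1))
replace slot 2: 2·(2+7) − 4 = 14 → (2,14,7)

2,14,7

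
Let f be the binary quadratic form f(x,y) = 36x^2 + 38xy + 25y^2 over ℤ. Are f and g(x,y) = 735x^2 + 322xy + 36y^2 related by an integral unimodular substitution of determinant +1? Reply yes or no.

D₁ = -2156, D₂ = -2156
f: translate: b→-34 (≡38 mod 72), so (36,38,25)→(36,-34,23)
f: flip: (36,-34,23)→(23,34,36)
f: translate: b→-12 (≡34 mod 46), so (23,34,36)→(23,-12,25)
f: reduced (well bottom): (23,-12,25) with a≤c, −a<b≤a
g: flip: (735,322,36)→(36,-322,735)
g: translate: b→-34 (≡-322 mod 72), so (36,-322,735)→(36,-34,23)
g: flip: (36,-34,23)→(23,34,36)
g: translate: b→-12 (≡34 mod 46), so (23,34,36)→(23,-12,25)
g: reduced (well bottom): (23,-12,25) with a≤c, −a<b≤a
reduced forms (23, -12, 25) vs (23, -12, 25) ⇒ equivalent

yes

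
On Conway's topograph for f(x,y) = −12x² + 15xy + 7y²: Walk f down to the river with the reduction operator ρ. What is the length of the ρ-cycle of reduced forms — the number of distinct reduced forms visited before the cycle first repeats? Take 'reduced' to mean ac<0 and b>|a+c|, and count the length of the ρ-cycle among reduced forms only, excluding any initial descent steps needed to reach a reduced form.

D = 561, ⌊√D⌋ = 23
river: ρ → (7,13,-14)
river: ρ → (-14,15,6)
river: ρ → (6,21,-5)
river: ρ → (-5,19,10)
river: ρ → (10,21,-3)
river: ρ → (-3,21,10)
river: ρ → (10,19,-5)
river: ρ → (-5,21,6)
river: ρ → (6,15,-14)
river: ρ → (-14,13,7)
river: ρ → (7,15,-12)
river: ρ → (-12,9,10)
river: ρ → (10,11,-11)
river: ρ → (-11,11,10)
river: ρ → (10,9,-12)
river: ρ → (-12,15,7)
ρ-cycle length = 16 (tail of 0 descent steps not counted)

16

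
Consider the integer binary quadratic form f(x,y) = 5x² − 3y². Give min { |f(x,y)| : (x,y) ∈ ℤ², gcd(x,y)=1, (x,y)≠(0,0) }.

descent: ρ → (-3,6,2)  [lands on river]
river: ρ → (2,6,-3)
closes: descent 1, river 2
min |a| on river = 2

2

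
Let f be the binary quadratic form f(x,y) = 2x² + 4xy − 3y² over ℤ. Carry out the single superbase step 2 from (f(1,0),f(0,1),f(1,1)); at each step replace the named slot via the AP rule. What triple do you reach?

start (2,-3,3) = (f(1,0),f(0,1),f(1,1))
replace slot 2: 2·(2+3) − (-3) = 13 → (2,13,3)

2,13,3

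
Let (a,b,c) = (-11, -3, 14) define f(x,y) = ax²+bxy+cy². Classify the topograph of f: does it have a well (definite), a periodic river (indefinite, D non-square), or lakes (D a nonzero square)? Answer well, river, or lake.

D = b²−4ac = (-3)² − 4·(-11)·14 = 625
D = 25² is a perfect square ⇒ form factors over ℤ ⇒ lakes

lake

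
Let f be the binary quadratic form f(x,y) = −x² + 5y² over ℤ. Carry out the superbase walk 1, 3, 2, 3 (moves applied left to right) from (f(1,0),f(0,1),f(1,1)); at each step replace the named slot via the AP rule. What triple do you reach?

start (-1,5,4) = (f(1,0),f(0,1),f(1,1))
replace slot 1: 2·(5+4) − (-1) = 19 → (19,5,4)
replace slot 3: 2·(19+5) − 4 = 44 → (19,5,44)
replace slot 2: 2·(19+44) − 5 = 121 → (19,121,44)
replace slot 3: 2·(19+121) − 44 = 236 → (19,121,236)

19,121,236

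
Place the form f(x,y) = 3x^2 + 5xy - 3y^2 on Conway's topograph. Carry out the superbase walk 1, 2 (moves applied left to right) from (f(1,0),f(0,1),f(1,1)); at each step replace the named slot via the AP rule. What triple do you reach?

start (3,-3,5) = (f(1,0),f(0,1),f(1,1))
replace slot 1: 2·((-3)+5) − 3 = 1 → (1,-3,5)
replace slot 2: 2·(1+5) − (-3) = 15 → (1,15,5)

1,15,5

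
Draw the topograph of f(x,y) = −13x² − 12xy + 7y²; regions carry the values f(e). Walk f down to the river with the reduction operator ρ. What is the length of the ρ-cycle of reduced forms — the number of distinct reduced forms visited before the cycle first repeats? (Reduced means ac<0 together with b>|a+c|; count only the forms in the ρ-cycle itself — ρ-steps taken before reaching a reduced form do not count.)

D = 508, ⌊√D⌋ = 22
descent: ρ → (7,12,-13)  [lands on river]
river: ρ → (-13,14,6)
river: ρ → (6,22,-1)
river: ρ → (-1,22,6)
river: ρ → (6,14,-13)
river: ρ → (-13,12,7)
river: ρ → (7,16,-9)
river: ρ → (-9,20,3)
river: ρ → (3,22,-2)
river: ρ → (-2,22,3)
river: ρ → (3,20,-9)
river: ρ → (-9,16,7)
ρ-cycle length = 12 (tail of 1 descent step not counted)

12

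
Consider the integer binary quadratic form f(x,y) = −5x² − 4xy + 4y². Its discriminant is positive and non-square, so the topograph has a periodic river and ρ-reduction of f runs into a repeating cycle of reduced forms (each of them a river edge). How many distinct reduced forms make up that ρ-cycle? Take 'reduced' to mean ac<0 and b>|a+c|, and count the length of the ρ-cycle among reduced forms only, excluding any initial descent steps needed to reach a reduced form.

D = 96, ⌊√D⌋ = 9
descent: ρ → (4,4,-5)  [lands on river]
river: ρ → (-5,6,3)
river: ρ → (3,6,-5)
river: ρ → (-5,4,4)
ρ-cycle length = 4 (tail of 1 descent step not counted)

4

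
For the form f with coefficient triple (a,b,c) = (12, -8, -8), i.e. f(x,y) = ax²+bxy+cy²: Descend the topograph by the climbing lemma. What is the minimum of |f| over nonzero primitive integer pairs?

descent: ρ → (-8,8,12)  [lands on river]
river: ρ → (12,16,-4)
river: ρ → (-4,16,12)
river: ρ → (12,8,-8)
closes: descent 1, river 4
min |a| on river = 4

4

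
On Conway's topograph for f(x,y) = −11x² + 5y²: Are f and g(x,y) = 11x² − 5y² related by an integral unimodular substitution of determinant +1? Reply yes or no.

D₁ = 220, D₂ = 220
river cycle of f (length 4): (5, 10, -6), (-6, 14, 1), (1, 14, -6), (-6, 10, 5)
river cycle of g (length 4): (-5, 10, 6), (6, 14, -1), (-1, 14, 6), (6, 10, -5)
cycles differ ⇒ inequivalent

no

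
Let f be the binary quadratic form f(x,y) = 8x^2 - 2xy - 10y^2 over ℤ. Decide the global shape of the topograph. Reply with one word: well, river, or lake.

D = b²−4ac = (-2)² − 4·8·(-10) = 324
D = 18² is a perfect square ⇒ form factors over ℤ ⇒ lakes

lake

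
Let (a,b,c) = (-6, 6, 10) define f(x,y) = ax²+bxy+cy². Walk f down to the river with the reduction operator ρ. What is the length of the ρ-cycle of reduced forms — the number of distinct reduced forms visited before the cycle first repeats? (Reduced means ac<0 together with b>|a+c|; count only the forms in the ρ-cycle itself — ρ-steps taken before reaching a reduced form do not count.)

D = 276, ⌊√D⌋ = 16
river: ρ → (10,14,-2)
river: ρ → (-2,14,10)
river: ρ → (10,6,-6)
river: ρ → (-6,6,10)
ρ-cycle length = 4 (tail of 0 descent steps not counted)

4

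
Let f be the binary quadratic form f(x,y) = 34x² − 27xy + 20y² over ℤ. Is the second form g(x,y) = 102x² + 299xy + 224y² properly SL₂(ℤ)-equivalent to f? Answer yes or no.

D₁ = -1991, D₂ = -1991
f: flip: (34,-27,20)→(20,27,34)
f: translate: b→-13 (≡27 mod 40), so (20,27,34)→(20,-13,27)
f: reduced (well bottom): (20,-13,27) with a≤c, −a<b≤a
g: translate: b→95 (≡299 mod 204), so (102,299,224)→(102,95,27)
g: flip: (102,95,27)→(27,-95,102)
g: translate: b→13 (≡-95 mod 54), so (27,-95,102)→(27,13,20)
g: flip: (27,13,20)→(20,-13,27)
g: reduced (well bottom): (20,-13,27) with a≤c, −a<b≤a
reduced forms (20, -13, 27) vs (20, -13, 27) ⇒ equivalent

yes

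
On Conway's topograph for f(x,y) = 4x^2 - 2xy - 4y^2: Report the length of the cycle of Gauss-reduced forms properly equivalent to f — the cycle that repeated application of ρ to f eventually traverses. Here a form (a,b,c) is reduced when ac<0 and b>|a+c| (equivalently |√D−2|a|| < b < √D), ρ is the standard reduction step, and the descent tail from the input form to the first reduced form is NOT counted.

D = 68, ⌊√D⌋ = 8
descent: ρ → (-4,2,4)  [lands on river]
river: ρ → (4,6,-2)
river: ρ → (-2,6,4)
river: ρ → (4,2,-4)
river: ρ → (-4,6,2)
river: ρ → (2,6,-4)
ρ-cycle length = 6 (tail of 1 descent step not counted)

6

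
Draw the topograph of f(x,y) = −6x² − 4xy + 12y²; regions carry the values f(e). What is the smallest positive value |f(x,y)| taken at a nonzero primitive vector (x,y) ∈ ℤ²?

descent: ρ → (12,4,-6)
descent: ρ → (-6,8,10)  [lands on river]
river: ρ → (10,12,-4)
river: ρ → (-4,12,10)
river: ρ → (10,8,-6)
river: ρ → (-6,16,2)
river: ρ → (2,16,-6)
closes: descent 2, river 6
min |a| on river = 2

2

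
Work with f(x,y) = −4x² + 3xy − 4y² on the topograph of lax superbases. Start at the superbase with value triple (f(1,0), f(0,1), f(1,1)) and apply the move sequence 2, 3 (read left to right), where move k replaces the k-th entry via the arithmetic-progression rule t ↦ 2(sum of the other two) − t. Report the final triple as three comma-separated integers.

start (-4,-4,-5) = (f(1,0),f(0,1),f(1,1))
replace slot 2: 2·((-4)+(-5)) − (-4) = -14 → (-4,-14,-5)
replace slot 3: 2·((-4)+(-14)) − (-5) = -31 → (-4,-14,-31)

-4,-14,-31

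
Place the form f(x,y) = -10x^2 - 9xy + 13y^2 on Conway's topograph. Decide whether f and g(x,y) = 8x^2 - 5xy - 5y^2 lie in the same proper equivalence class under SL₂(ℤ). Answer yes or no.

D₁ = 601, D₂ = 185
discriminants differ ⇒ not SL₂(ℤ)-equivalent

no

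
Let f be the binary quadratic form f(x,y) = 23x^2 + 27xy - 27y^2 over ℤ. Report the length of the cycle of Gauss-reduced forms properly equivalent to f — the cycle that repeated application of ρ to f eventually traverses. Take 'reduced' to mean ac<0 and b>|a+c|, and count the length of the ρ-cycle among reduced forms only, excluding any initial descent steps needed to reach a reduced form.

D = 3213, ⌊√D⌋ = 56
river: ρ → (-27,27,23)
river: ρ → (23,19,-31)
river: ρ → (-31,43,11)
river: ρ → (11,45,-27)
river: ρ → (-27,9,29)
river: ρ → (29,49,-7)
river: ρ → (-7,49,29)
river: ρ → (29,9,-27)
river: ρ → (-27,45,11)
river: ρ → (11,43,-31)
river: ρ → (-31,19,23)
river: ρ → (23,27,-27)
ρ-cycle length = 12 (tail of 0 descent steps not counted)

12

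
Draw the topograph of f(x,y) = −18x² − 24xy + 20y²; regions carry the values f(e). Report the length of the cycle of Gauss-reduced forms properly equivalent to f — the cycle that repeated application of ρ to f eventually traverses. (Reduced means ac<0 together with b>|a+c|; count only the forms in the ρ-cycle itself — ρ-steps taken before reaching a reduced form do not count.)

D = 2016, ⌊√D⌋ = 44
descent: ρ → (20,24,-18)  [lands on river]
river: ρ → (-18,12,26)
river: ρ → (26,40,-4)
river: ρ → (-4,40,26)
river: ρ → (26,12,-18)
river: ρ → (-18,24,20)
river: ρ → (20,16,-22)
river: ρ → (-22,28,14)
river: ρ → (14,28,-22)
river: ρ → (-22,16,20)
ρ-cycle length = 10 (tail of 1 descent step not counted)

10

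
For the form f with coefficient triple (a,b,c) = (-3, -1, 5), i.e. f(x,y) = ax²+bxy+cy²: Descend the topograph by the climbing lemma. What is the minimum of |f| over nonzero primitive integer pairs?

descent: ρ → (5,1,-3)
descent: ρ → (-3,5,3)  [lands on river]
river: ρ → (3,7,-1)
river: ρ → (-1,7,3)
river: ρ → (3,5,-3)
river: ρ → (-3,7,1)
river: ρ → (1,7,-3)
closes: descent 2, river 6
min |a| on river = 1

1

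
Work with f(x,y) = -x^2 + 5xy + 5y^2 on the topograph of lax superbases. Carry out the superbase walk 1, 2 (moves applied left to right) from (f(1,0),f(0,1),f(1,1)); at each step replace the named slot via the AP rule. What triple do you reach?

start (-1,5,9) = (f(1,0),f(0,1),f(1,1))
replace slot 1: 2·(5+9) − (-1) = 29 → (29,5,9)
replace slot 2: 2·(29+9) − 5 = 71 → (29,71,9)

29,71,9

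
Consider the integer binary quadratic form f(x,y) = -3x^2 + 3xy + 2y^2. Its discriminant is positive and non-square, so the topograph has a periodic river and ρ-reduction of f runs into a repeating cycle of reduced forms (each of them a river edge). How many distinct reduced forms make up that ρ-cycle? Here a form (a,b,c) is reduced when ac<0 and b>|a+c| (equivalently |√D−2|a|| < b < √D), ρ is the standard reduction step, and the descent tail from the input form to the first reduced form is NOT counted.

D = 33, ⌊√D⌋ = 5
river: ρ → (2,5,-1)
river: ρ → (-1,5,2)
river: ρ → (2,3,-3)
river: ρ → (-3,3,2)
ρ-cycle length = 4 (tail of 0 descent steps not counted)

4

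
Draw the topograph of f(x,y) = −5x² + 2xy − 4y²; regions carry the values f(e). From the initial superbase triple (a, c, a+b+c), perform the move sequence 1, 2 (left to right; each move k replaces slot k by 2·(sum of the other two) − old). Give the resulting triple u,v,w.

start (-5,-4,-7) = (f(1,0),f(0,1),f(1,1))
replace slot 1: 2·((-4)+(-7)) − (-5) = -17 → (-17,-4,-7)
replace slot 2: 2·((-17)+(-7)) − (-4) = -44 → (-17,-44,-7)

-17,-44,-7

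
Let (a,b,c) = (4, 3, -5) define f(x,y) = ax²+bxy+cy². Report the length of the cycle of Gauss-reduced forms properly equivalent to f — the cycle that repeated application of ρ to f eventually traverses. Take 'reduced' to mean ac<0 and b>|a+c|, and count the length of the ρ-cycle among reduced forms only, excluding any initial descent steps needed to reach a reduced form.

D = 89, ⌊√D⌋ = 9
river: ρ → (-5,7,2)
river: ρ → (2,9,-1)
river: ρ → (-1,9,2)
river: ρ → (2,7,-5)
river: ρ → (-5,3,4)
river: ρ → (4,5,-4)
river: ρ → (-4,3,5)
river: ρ → (5,7,-2)
river: ρ → (-2,9,1)
river: ρ → (1,9,-2)
river: ρ → (-2,7,5)
river: ρ → (5,3,-4)
river: ρ → (-4,5,4)
river: ρ → (4,3,-5)
ρ-cycle length = 14 (tail of 0 descent steps not counted)

14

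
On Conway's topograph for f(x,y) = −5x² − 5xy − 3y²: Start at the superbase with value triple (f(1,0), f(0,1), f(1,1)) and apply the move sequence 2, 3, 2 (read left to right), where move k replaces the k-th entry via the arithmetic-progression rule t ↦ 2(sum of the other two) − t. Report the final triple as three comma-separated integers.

start (-5,-3,-13) = (f(1,0),f(0,1),f(1,1))
replace slot 2: 2·((-5)+(-13)) − (-3) = -33 → (-5,-33,-13)
replace slot 3: 2·((-5)+(-33)) − (-13) = -63 → (-5,-33,-63)
replace slot 2: 2·((-5)+(-63)) − (-33) = -103 → (-5,-103,-63)

-5,-103,-63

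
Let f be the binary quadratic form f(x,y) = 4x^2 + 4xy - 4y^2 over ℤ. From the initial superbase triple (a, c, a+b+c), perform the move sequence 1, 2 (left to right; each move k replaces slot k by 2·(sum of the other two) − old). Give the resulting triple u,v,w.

start (4,-4,4) = (f(1,0),f(0,1),f(1,1))
replace slot 1: 2·((-4)+4) − 4 = -4 → (-4,-4,4)
replace slot 2: 2·((-4)+4) − (-4) = 4 → (-4,4,4)

-4,4,4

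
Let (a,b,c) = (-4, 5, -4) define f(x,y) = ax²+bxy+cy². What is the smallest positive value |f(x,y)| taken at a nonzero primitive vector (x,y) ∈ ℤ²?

translate: b→3 (≡-5 mod 8), so (4,-5,4)→(4,3,3)
flip: (4,3,3)→(3,-3,4)
translate: b→3 (≡-3 mod 6), so (3,-3,4)→(3,3,4)
reduced (well bottom): (3,3,4) with a≤c, −a<b≤a
well minimum |f| = |-3| = 3 (negative-definite)

3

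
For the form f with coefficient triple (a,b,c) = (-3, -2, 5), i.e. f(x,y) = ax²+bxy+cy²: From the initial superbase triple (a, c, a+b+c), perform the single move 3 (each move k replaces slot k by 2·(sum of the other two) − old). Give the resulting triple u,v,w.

start (-3,5,0) = (f(1,0),f(0,1),f(1,1))
replace slot 3: 2·((-3)+5) − 0 = 4 → (-3,5,4)

-3,5,4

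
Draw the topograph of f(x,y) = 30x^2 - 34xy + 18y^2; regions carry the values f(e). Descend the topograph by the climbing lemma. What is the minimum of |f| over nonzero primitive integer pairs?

translate: b→26 (≡-34 mod 60), so (30,-34,18)→(30,26,14)
flip: (30,26,14)→(14,-26,30)
translate: b→2 (≡-26 mod 28), so (14,-26,30)→(14,2,18)
reduced (well bottom): (14,2,18) with a≤c, −a<b≤a
well minimum = a = 14

14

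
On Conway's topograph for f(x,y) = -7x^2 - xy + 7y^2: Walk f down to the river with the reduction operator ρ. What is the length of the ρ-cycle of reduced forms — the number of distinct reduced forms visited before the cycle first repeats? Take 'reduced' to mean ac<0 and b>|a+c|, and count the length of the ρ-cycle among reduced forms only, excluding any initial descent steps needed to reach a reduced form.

D = 197, ⌊√D⌋ = 14
descent: ρ → (7,1,-7)  [lands on river]
river: ρ → (-7,13,1)
river: ρ → (1,13,-7)
river: ρ → (-7,1,7)
river: ρ → (7,13,-1)
river: ρ → (-1,13,7)
ρ-cycle length = 6 (tail of 1 descent step not counted)

6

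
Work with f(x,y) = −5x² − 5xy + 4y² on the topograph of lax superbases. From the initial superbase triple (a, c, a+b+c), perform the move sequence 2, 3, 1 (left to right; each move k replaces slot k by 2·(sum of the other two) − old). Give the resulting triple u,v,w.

start (-5,4,-6) = (f(1,0),f(0,1),f(1,1))
replace slot 2: 2·((-5)+(-6)) − 4 = -26 → (-5,-26,-6)
replace slot 3: 2·((-5)+(-26)) − (-6) = -56 → (-5,-26,-56)
replace slot 1: 2·((-26)+(-56)) − (-5) = -159 → (-159,-26,-56)

-159,-26,-56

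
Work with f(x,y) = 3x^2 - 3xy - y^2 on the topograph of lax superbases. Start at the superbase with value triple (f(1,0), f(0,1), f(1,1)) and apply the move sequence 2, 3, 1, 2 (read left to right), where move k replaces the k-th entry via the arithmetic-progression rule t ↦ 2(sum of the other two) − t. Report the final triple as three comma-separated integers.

start (3,-1,-1) = (f(1,0),f(0,1),f(1,1))
replace slot 2: 2·(3+(-1)) − (-1) = 5 → (3,5,-1)
replace slot 3: 2·(3+5) − (-1) = 17 → (3,5,17)
replace slot 1: 2·(5+17) − 3 = 41 → (41,5,17)
replace slot 2: 2·(41+17) − 5 = 111 → (41,111,17)

41,111,17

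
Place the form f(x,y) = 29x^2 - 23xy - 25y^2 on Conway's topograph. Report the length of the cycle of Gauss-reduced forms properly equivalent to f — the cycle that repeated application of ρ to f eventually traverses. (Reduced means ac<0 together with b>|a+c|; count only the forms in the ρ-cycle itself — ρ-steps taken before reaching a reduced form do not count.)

D = 3429, ⌊√D⌋ = 58
descent: ρ → (-25,23,29)  [lands on river]
river: ρ → (29,35,-19)
river: ρ → (-19,41,23)
river: ρ → (23,51,-9)
river: ρ → (-9,57,5)
river: ρ → (5,53,-31)
river: ρ → (-31,9,27)
river: ρ → (27,45,-13)
river: ρ → (-13,33,45)
river: ρ → (45,57,-1)
river: ρ → (-1,57,45)
river: ρ → (45,33,-13)
river: ρ → (-13,45,27)
river: ρ → (27,9,-31)
river: ρ → (-31,53,5)
river: ρ → (5,57,-9)
river: ρ → (-9,51,23)
river: ρ → (23,41,-19)
river: ρ → (-19,35,29)
river: ρ → (29,23,-25)
river: ρ → (-25,27,27)
river: ρ → (27,27,-25)
ρ-cycle length = 22 (tail of 1 descent step not counted)

22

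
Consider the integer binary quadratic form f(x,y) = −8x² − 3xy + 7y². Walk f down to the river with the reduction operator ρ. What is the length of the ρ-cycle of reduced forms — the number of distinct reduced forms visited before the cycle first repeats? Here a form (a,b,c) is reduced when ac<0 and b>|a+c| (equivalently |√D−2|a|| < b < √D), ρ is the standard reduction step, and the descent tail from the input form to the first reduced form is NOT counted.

D = 233, ⌊√D⌋ = 15
descent: ρ → (7,3,-8)  [lands on river]
river: ρ → (-8,13,2)
river: ρ → (2,15,-1)
river: ρ → (-1,15,2)
river: ρ → (2,13,-8)
river: ρ → (-8,3,7)
river: ρ → (7,11,-4)
river: ρ → (-4,13,4)
river: ρ → (4,11,-7)
river: ρ → (-7,3,8)
river: ρ → (8,13,-2)
river: ρ → (-2,15,1)
river: ρ → (1,15,-2)
river: ρ → (-2,13,8)
river: ρ → (8,3,-7)
river: ρ → (-7,11,4)
river: ρ → (4,13,-4)
river: ρ → (-4,11,7)
ρ-cycle length = 18 (tail of 1 descent step not counted)

18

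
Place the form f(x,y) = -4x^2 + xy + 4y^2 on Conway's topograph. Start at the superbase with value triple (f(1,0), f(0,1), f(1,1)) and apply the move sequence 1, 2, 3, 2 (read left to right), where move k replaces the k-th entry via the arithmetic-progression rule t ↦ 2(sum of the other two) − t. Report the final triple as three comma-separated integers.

start (-4,4,1) = (f(1,0),f(0,1),f(1,1))
replace slot 1: 2·(4+1) − (-4) = 14 → (14,4,1)
replace slot 2: 2·(14+1) − 4 = 26 → (14,26,1)
replace slot 3: 2·(14+26) − 1 = 79 → (14,26,79)
replace slot 2: 2·(14+79) − 26 = 160 → (14,160,79)

14,160,79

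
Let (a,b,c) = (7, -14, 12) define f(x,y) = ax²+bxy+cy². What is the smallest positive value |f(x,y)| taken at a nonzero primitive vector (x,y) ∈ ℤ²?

translate: b→0 (≡-14 mod 14), so (7,-14,12)→(7,0,5)
flip: (7,0,5)→(5,0,7)
reduced (well bottom): (5,0,7) with a≤c, −a<b≤a
well minimum = a = 5

5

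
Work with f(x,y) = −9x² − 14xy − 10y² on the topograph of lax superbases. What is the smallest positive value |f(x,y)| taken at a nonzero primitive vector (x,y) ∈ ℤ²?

translate: b→-4 (≡14 mod 18), so (9,14,10)→(9,-4,5)
flip: (9,-4,5)→(5,4,9)
reduced (well bottom): (5,4,9) with a≤c, −a<b≤a
well minimum |f| = |-5| = 5 (negative-definite)

5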